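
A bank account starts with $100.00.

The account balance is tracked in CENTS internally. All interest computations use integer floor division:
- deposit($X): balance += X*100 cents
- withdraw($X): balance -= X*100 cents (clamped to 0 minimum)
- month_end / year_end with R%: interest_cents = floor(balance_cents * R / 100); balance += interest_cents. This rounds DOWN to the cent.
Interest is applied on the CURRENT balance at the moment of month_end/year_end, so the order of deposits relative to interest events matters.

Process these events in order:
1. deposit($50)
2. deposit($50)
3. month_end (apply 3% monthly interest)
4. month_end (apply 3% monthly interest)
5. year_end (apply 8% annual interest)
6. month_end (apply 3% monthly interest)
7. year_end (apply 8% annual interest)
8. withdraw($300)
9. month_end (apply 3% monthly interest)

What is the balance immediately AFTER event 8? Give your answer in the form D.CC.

Answer: 0.00

Derivation:
After 1 (deposit($50)): balance=$150.00 total_interest=$0.00
After 2 (deposit($50)): balance=$200.00 total_interest=$0.00
After 3 (month_end (apply 3% monthly interest)): balance=$206.00 total_interest=$6.00
After 4 (month_end (apply 3% monthly interest)): balance=$212.18 total_interest=$12.18
After 5 (year_end (apply 8% annual interest)): balance=$229.15 total_interest=$29.15
After 6 (month_end (apply 3% monthly interest)): balance=$236.02 total_interest=$36.02
After 7 (year_end (apply 8% annual interest)): balance=$254.90 total_interest=$54.90
After 8 (withdraw($300)): balance=$0.00 total_interest=$54.90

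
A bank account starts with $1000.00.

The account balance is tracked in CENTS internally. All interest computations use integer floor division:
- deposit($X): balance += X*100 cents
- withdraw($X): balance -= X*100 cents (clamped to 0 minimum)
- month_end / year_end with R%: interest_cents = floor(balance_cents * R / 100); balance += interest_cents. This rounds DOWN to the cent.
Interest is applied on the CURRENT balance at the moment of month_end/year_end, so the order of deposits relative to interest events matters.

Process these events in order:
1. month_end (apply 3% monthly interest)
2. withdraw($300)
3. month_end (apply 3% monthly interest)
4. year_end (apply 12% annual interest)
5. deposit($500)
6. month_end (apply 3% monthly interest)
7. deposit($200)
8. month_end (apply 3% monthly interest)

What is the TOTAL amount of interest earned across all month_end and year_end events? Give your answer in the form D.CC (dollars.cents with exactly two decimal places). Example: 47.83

After 1 (month_end (apply 3% monthly interest)): balance=$1030.00 total_interest=$30.00
After 2 (withdraw($300)): balance=$730.00 total_interest=$30.00
After 3 (month_end (apply 3% monthly interest)): balance=$751.90 total_interest=$51.90
After 4 (year_end (apply 12% annual interest)): balance=$842.12 total_interest=$142.12
After 5 (deposit($500)): balance=$1342.12 total_interest=$142.12
After 6 (month_end (apply 3% monthly interest)): balance=$1382.38 total_interest=$182.38
After 7 (deposit($200)): balance=$1582.38 total_interest=$182.38
After 8 (month_end (apply 3% monthly interest)): balance=$1629.85 total_interest=$229.85

Answer: 229.85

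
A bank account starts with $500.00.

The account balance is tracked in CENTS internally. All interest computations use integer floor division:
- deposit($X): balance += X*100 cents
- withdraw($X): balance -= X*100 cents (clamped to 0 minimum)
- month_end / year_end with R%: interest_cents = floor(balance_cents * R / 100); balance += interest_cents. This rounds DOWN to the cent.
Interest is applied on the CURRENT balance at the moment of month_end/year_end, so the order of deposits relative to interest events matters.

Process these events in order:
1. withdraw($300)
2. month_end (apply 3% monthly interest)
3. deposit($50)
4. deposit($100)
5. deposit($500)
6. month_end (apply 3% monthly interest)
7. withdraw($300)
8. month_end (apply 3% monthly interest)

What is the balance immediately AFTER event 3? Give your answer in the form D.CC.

After 1 (withdraw($300)): balance=$200.00 total_interest=$0.00
After 2 (month_end (apply 3% monthly interest)): balance=$206.00 total_interest=$6.00
After 3 (deposit($50)): balance=$256.00 total_interest=$6.00

Answer: 256.00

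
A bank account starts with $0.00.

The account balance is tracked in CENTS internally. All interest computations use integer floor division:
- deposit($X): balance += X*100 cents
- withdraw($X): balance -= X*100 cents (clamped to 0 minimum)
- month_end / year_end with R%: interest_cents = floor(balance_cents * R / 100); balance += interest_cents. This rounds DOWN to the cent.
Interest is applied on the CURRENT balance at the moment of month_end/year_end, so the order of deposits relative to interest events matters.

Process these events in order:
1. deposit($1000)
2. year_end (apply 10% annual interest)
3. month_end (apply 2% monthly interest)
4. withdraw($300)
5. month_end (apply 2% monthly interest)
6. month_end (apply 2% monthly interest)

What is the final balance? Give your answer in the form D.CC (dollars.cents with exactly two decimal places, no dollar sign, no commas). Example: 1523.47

Answer: 855.20

Derivation:
After 1 (deposit($1000)): balance=$1000.00 total_interest=$0.00
After 2 (year_end (apply 10% annual interest)): balance=$1100.00 total_interest=$100.00
After 3 (month_end (apply 2% monthly interest)): balance=$1122.00 total_interest=$122.00
After 4 (withdraw($300)): balance=$822.00 total_interest=$122.00
After 5 (month_end (apply 2% monthly interest)): balance=$838.44 total_interest=$138.44
After 6 (month_end (apply 2% monthly interest)): balance=$855.20 total_interest=$155.20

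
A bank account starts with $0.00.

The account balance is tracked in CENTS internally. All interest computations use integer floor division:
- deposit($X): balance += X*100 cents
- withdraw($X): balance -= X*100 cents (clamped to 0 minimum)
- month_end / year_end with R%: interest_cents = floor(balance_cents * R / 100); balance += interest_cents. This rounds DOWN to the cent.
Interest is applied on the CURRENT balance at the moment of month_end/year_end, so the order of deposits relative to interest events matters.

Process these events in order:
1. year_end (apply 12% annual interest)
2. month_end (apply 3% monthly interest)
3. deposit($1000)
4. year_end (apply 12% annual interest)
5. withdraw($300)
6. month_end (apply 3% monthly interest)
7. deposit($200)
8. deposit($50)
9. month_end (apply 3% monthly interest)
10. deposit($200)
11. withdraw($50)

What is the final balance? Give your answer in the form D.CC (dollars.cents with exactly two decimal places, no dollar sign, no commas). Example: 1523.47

After 1 (year_end (apply 12% annual interest)): balance=$0.00 total_interest=$0.00
After 2 (month_end (apply 3% monthly interest)): balance=$0.00 total_interest=$0.00
After 3 (deposit($1000)): balance=$1000.00 total_interest=$0.00
After 4 (year_end (apply 12% annual interest)): balance=$1120.00 total_interest=$120.00
After 5 (withdraw($300)): balance=$820.00 total_interest=$120.00
After 6 (month_end (apply 3% monthly interest)): balance=$844.60 total_interest=$144.60
After 7 (deposit($200)): balance=$1044.60 total_interest=$144.60
After 8 (deposit($50)): balance=$1094.60 total_interest=$144.60
After 9 (month_end (apply 3% monthly interest)): balance=$1127.43 total_interest=$177.43
After 10 (deposit($200)): balance=$1327.43 total_interest=$177.43
After 11 (withdraw($50)): balance=$1277.43 total_interest=$177.43

Answer: 1277.43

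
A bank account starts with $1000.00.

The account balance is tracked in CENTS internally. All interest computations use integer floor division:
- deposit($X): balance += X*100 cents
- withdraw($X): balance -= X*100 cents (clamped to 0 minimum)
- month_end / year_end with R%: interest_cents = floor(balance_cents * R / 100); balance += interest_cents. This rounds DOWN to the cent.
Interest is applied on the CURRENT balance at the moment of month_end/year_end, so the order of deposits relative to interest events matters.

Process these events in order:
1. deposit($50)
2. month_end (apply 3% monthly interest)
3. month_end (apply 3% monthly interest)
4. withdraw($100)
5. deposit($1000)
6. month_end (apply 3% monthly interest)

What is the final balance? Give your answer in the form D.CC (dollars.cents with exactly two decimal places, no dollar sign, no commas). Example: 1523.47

After 1 (deposit($50)): balance=$1050.00 total_interest=$0.00
After 2 (month_end (apply 3% monthly interest)): balance=$1081.50 total_interest=$31.50
After 3 (month_end (apply 3% monthly interest)): balance=$1113.94 total_interest=$63.94
After 4 (withdraw($100)): balance=$1013.94 total_interest=$63.94
After 5 (deposit($1000)): balance=$2013.94 total_interest=$63.94
After 6 (month_end (apply 3% monthly interest)): balance=$2074.35 total_interest=$124.35

Answer: 2074.35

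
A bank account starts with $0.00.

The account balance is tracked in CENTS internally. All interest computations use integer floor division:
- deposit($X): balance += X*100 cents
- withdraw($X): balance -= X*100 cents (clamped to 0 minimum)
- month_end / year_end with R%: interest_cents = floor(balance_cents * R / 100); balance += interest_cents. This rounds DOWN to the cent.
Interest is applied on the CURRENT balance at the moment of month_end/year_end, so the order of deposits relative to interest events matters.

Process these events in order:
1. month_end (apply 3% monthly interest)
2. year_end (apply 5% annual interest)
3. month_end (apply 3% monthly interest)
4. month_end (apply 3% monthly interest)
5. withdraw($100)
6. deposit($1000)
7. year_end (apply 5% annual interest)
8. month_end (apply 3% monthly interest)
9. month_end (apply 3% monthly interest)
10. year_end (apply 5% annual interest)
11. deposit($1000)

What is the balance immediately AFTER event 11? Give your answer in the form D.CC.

After 1 (month_end (apply 3% monthly interest)): balance=$0.00 total_interest=$0.00
After 2 (year_end (apply 5% annual interest)): balance=$0.00 total_interest=$0.00
After 3 (month_end (apply 3% monthly interest)): balance=$0.00 total_interest=$0.00
After 4 (month_end (apply 3% monthly interest)): balance=$0.00 total_interest=$0.00
After 5 (withdraw($100)): balance=$0.00 total_interest=$0.00
After 6 (deposit($1000)): balance=$1000.00 total_interest=$0.00
After 7 (year_end (apply 5% annual interest)): balance=$1050.00 total_interest=$50.00
After 8 (month_end (apply 3% monthly interest)): balance=$1081.50 total_interest=$81.50
After 9 (month_end (apply 3% monthly interest)): balance=$1113.94 total_interest=$113.94
After 10 (year_end (apply 5% annual interest)): balance=$1169.63 total_interest=$169.63
After 11 (deposit($1000)): balance=$2169.63 total_interest=$169.63

Answer: 2169.63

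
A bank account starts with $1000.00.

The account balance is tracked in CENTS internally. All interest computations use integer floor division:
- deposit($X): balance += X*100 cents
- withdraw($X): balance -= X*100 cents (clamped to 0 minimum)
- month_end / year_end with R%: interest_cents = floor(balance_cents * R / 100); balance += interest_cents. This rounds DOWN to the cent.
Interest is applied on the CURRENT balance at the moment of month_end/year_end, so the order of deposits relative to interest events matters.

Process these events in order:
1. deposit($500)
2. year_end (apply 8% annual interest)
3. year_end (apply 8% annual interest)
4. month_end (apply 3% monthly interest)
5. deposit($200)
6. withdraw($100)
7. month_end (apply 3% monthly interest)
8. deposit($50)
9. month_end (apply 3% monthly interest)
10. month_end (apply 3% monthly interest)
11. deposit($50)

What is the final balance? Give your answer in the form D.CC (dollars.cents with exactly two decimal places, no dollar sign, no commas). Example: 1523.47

After 1 (deposit($500)): balance=$1500.00 total_interest=$0.00
After 2 (year_end (apply 8% annual interest)): balance=$1620.00 total_interest=$120.00
After 3 (year_end (apply 8% annual interest)): balance=$1749.60 total_interest=$249.60
After 4 (month_end (apply 3% monthly interest)): balance=$1802.08 total_interest=$302.08
After 5 (deposit($200)): balance=$2002.08 total_interest=$302.08
After 6 (withdraw($100)): balance=$1902.08 total_interest=$302.08
After 7 (month_end (apply 3% monthly interest)): balance=$1959.14 total_interest=$359.14
After 8 (deposit($50)): balance=$2009.14 total_interest=$359.14
After 9 (month_end (apply 3% monthly interest)): balance=$2069.41 total_interest=$419.41
After 10 (month_end (apply 3% monthly interest)): balance=$2131.49 total_interest=$481.49
After 11 (deposit($50)): balance=$2181.49 total_interest=$481.49

Answer: 2181.49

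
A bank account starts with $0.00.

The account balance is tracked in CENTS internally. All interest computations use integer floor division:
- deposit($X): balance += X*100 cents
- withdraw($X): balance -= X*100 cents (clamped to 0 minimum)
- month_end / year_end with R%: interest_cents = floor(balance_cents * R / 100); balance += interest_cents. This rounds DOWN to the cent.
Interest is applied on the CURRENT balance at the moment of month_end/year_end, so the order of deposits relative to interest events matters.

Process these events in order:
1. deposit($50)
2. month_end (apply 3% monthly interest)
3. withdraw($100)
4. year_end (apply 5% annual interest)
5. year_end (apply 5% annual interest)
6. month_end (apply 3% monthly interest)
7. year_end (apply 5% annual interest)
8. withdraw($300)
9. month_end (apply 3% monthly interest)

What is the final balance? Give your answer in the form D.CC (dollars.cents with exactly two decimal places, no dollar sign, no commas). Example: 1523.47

Answer: 0.00

Derivation:
After 1 (deposit($50)): balance=$50.00 total_interest=$0.00
After 2 (month_end (apply 3% monthly interest)): balance=$51.50 total_interest=$1.50
After 3 (withdraw($100)): balance=$0.00 total_interest=$1.50
After 4 (year_end (apply 5% annual interest)): balance=$0.00 total_interest=$1.50
After 5 (year_end (apply 5% annual interest)): balance=$0.00 total_interest=$1.50
After 6 (month_end (apply 3% monthly interest)): balance=$0.00 total_interest=$1.50
After 7 (year_end (apply 5% annual interest)): balance=$0.00 total_interest=$1.50
After 8 (withdraw($300)): balance=$0.00 total_interest=$1.50
After 9 (month_end (apply 3% monthly interest)): balance=$0.00 total_interest=$1.50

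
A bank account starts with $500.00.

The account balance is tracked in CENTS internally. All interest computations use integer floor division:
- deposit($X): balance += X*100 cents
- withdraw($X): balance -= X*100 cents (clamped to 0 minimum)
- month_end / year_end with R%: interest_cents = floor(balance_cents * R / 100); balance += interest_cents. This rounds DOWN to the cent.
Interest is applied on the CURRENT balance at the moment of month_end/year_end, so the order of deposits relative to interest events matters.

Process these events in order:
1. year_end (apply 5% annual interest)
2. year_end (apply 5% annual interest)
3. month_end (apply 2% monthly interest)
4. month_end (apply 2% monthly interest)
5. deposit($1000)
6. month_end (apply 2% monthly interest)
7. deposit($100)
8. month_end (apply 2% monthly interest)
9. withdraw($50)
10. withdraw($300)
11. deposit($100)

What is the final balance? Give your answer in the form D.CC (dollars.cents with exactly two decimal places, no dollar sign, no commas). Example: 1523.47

Answer: 1489.07

Derivation:
After 1 (year_end (apply 5% annual interest)): balance=$525.00 total_interest=$25.00
After 2 (year_end (apply 5% annual interest)): balance=$551.25 total_interest=$51.25
After 3 (month_end (apply 2% monthly interest)): balance=$562.27 total_interest=$62.27
After 4 (month_end (apply 2% monthly interest)): balance=$573.51 total_interest=$73.51
After 5 (deposit($1000)): balance=$1573.51 total_interest=$73.51
After 6 (month_end (apply 2% monthly interest)): balance=$1604.98 total_interest=$104.98
After 7 (deposit($100)): balance=$1704.98 total_interest=$104.98
After 8 (month_end (apply 2% monthly interest)): balance=$1739.07 total_interest=$139.07
After 9 (withdraw($50)): balance=$1689.07 total_interest=$139.07
After 10 (withdraw($300)): balance=$1389.07 total_interest=$139.07
After 11 (deposit($100)): balance=$1489.07 total_interest=$139.07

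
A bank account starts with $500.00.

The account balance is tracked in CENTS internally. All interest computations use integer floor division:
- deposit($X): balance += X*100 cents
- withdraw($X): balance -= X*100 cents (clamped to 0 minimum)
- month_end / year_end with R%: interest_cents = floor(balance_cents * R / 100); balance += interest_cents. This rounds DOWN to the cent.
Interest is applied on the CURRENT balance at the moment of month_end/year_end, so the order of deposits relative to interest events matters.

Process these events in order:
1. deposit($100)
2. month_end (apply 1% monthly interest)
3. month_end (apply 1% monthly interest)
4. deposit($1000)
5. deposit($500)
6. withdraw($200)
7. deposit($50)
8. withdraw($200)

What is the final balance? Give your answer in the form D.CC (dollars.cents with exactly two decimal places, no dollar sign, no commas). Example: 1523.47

Answer: 1762.06

Derivation:
After 1 (deposit($100)): balance=$600.00 total_interest=$0.00
After 2 (month_end (apply 1% monthly interest)): balance=$606.00 total_interest=$6.00
After 3 (month_end (apply 1% monthly interest)): balance=$612.06 total_interest=$12.06
After 4 (deposit($1000)): balance=$1612.06 total_interest=$12.06
After 5 (deposit($500)): balance=$2112.06 total_interest=$12.06
After 6 (withdraw($200)): balance=$1912.06 total_interest=$12.06
After 7 (deposit($50)): balance=$1962.06 total_interest=$12.06
After 8 (withdraw($200)): balance=$1762.06 total_interest=$12.06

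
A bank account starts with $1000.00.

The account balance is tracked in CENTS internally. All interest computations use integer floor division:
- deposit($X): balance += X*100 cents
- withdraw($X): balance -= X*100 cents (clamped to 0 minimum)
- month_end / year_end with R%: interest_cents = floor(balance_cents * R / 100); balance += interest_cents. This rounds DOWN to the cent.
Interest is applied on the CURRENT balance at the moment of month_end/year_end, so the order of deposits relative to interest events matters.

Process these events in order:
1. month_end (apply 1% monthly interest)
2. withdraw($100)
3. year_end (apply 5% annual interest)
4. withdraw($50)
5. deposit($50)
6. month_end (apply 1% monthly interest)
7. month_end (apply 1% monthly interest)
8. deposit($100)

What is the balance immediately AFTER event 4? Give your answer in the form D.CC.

Answer: 905.50

Derivation:
After 1 (month_end (apply 1% monthly interest)): balance=$1010.00 total_interest=$10.00
After 2 (withdraw($100)): balance=$910.00 total_interest=$10.00
After 3 (year_end (apply 5% annual interest)): balance=$955.50 total_interest=$55.50
After 4 (withdraw($50)): balance=$905.50 total_interest=$55.50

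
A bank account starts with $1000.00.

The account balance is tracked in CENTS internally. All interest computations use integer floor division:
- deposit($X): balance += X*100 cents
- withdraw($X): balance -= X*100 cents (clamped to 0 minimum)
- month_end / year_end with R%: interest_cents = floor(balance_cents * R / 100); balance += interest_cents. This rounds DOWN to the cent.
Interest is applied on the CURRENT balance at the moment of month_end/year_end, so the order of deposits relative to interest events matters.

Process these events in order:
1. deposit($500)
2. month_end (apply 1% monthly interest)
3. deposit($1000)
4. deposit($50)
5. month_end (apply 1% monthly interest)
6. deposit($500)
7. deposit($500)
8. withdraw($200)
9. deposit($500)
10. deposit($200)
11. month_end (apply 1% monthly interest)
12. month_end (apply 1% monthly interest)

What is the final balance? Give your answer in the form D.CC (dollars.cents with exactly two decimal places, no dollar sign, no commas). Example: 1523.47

Answer: 4172.86

Derivation:
After 1 (deposit($500)): balance=$1500.00 total_interest=$0.00
After 2 (month_end (apply 1% monthly interest)): balance=$1515.00 total_interest=$15.00
After 3 (deposit($1000)): balance=$2515.00 total_interest=$15.00
After 4 (deposit($50)): balance=$2565.00 total_interest=$15.00
After 5 (month_end (apply 1% monthly interest)): balance=$2590.65 total_interest=$40.65
After 6 (deposit($500)): balance=$3090.65 total_interest=$40.65
After 7 (deposit($500)): balance=$3590.65 total_interest=$40.65
After 8 (withdraw($200)): balance=$3390.65 total_interest=$40.65
After 9 (deposit($500)): balance=$3890.65 total_interest=$40.65
After 10 (deposit($200)): balance=$4090.65 total_interest=$40.65
After 11 (month_end (apply 1% monthly interest)): balance=$4131.55 total_interest=$81.55
After 12 (month_end (apply 1% monthly interest)): balance=$4172.86 total_interest=$122.86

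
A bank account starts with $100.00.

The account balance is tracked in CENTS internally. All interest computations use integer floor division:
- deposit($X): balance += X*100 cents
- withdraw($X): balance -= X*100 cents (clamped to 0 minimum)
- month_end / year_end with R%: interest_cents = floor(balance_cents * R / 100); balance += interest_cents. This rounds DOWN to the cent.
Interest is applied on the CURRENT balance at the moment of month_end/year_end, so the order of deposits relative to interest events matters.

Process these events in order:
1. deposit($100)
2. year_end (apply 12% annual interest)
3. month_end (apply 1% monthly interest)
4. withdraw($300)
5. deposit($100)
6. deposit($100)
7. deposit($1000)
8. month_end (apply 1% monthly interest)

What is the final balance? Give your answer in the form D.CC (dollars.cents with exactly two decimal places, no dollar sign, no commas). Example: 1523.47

Answer: 1212.00

Derivation:
After 1 (deposit($100)): balance=$200.00 total_interest=$0.00
After 2 (year_end (apply 12% annual interest)): balance=$224.00 total_interest=$24.00
After 3 (month_end (apply 1% monthly interest)): balance=$226.24 total_interest=$26.24
After 4 (withdraw($300)): balance=$0.00 total_interest=$26.24
After 5 (deposit($100)): balance=$100.00 total_interest=$26.24
After 6 (deposit($100)): balance=$200.00 total_interest=$26.24
After 7 (deposit($1000)): balance=$1200.00 total_interest=$26.24
After 8 (month_end (apply 1% monthly interest)): balance=$1212.00 total_interest=$38.24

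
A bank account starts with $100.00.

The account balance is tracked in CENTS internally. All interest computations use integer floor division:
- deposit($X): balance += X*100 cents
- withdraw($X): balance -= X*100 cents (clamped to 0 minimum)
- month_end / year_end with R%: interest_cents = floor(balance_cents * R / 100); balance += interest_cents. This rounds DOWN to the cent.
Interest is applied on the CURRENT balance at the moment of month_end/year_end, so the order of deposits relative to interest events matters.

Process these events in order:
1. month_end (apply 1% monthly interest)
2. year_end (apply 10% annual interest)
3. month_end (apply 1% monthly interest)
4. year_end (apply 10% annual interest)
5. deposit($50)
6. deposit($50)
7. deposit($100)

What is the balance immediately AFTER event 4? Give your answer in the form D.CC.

Answer: 123.43

Derivation:
After 1 (month_end (apply 1% monthly interest)): balance=$101.00 total_interest=$1.00
After 2 (year_end (apply 10% annual interest)): balance=$111.10 total_interest=$11.10
After 3 (month_end (apply 1% monthly interest)): balance=$112.21 total_interest=$12.21
After 4 (year_end (apply 10% annual interest)): balance=$123.43 total_interest=$23.43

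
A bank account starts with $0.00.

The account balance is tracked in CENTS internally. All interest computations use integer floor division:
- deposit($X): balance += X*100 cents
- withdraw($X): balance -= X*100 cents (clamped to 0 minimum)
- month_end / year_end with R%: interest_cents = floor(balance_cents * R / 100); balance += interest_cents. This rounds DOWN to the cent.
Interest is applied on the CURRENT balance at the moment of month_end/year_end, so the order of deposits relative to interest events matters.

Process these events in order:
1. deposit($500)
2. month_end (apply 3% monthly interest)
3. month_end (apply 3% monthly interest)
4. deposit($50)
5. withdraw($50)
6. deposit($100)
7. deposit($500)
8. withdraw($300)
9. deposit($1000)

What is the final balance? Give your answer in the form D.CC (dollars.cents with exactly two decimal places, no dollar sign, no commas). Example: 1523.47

Answer: 1830.45

Derivation:
After 1 (deposit($500)): balance=$500.00 total_interest=$0.00
After 2 (month_end (apply 3% monthly interest)): balance=$515.00 total_interest=$15.00
After 3 (month_end (apply 3% monthly interest)): balance=$530.45 total_interest=$30.45
After 4 (deposit($50)): balance=$580.45 total_interest=$30.45
After 5 (withdraw($50)): balance=$530.45 total_interest=$30.45
After 6 (deposit($100)): balance=$630.45 total_interest=$30.45
After 7 (deposit($500)): balance=$1130.45 total_interest=$30.45
After 8 (withdraw($300)): balance=$830.45 total_interest=$30.45
After 9 (deposit($1000)): balance=$1830.45 total_interest=$30.45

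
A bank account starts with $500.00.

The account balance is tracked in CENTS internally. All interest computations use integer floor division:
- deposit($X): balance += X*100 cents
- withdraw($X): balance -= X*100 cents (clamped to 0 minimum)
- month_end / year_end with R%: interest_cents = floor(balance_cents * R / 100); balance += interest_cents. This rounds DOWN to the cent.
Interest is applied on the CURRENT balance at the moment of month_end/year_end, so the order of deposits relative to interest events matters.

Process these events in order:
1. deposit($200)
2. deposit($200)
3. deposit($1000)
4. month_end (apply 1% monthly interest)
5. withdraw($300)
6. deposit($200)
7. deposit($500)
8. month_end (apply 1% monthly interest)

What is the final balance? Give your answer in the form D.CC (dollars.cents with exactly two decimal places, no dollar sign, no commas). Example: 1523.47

After 1 (deposit($200)): balance=$700.00 total_interest=$0.00
After 2 (deposit($200)): balance=$900.00 total_interest=$0.00
After 3 (deposit($1000)): balance=$1900.00 total_interest=$0.00
After 4 (month_end (apply 1% monthly interest)): balance=$1919.00 total_interest=$19.00
After 5 (withdraw($300)): balance=$1619.00 total_interest=$19.00
After 6 (deposit($200)): balance=$1819.00 total_interest=$19.00
After 7 (deposit($500)): balance=$2319.00 total_interest=$19.00
After 8 (month_end (apply 1% monthly interest)): balance=$2342.19 total_interest=$42.19

Answer: 2342.19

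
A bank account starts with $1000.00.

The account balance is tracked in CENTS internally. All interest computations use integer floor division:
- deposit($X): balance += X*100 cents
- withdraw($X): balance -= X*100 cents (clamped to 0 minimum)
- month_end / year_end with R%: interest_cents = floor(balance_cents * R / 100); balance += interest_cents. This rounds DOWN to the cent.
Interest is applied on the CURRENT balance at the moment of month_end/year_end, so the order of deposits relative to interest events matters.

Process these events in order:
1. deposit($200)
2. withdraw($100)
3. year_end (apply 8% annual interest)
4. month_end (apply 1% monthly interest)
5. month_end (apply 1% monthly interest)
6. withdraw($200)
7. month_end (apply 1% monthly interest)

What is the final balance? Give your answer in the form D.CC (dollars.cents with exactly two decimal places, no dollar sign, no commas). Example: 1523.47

Answer: 1021.98

Derivation:
After 1 (deposit($200)): balance=$1200.00 total_interest=$0.00
After 2 (withdraw($100)): balance=$1100.00 total_interest=$0.00
After 3 (year_end (apply 8% annual interest)): balance=$1188.00 total_interest=$88.00
After 4 (month_end (apply 1% monthly interest)): balance=$1199.88 total_interest=$99.88
After 5 (month_end (apply 1% monthly interest)): balance=$1211.87 total_interest=$111.87
After 6 (withdraw($200)): balance=$1011.87 total_interest=$111.87
After 7 (month_end (apply 1% monthly interest)): balance=$1021.98 total_interest=$121.98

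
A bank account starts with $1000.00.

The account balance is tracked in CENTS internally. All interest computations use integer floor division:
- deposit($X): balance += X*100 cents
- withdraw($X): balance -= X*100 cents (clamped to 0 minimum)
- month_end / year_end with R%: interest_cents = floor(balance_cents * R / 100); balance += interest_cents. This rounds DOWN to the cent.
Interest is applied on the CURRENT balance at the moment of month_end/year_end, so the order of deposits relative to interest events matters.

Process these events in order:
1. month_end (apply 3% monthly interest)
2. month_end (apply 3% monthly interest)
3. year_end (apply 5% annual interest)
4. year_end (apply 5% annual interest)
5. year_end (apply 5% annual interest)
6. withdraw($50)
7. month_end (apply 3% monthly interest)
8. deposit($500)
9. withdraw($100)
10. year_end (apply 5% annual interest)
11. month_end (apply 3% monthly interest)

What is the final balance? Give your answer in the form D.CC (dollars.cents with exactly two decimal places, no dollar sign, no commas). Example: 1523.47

After 1 (month_end (apply 3% monthly interest)): balance=$1030.00 total_interest=$30.00
After 2 (month_end (apply 3% monthly interest)): balance=$1060.90 total_interest=$60.90
After 3 (year_end (apply 5% annual interest)): balance=$1113.94 total_interest=$113.94
After 4 (year_end (apply 5% annual interest)): balance=$1169.63 total_interest=$169.63
After 5 (year_end (apply 5% annual interest)): balance=$1228.11 total_interest=$228.11
After 6 (withdraw($50)): balance=$1178.11 total_interest=$228.11
After 7 (month_end (apply 3% monthly interest)): balance=$1213.45 total_interest=$263.45
After 8 (deposit($500)): balance=$1713.45 total_interest=$263.45
After 9 (withdraw($100)): balance=$1613.45 total_interest=$263.45
After 10 (year_end (apply 5% annual interest)): balance=$1694.12 total_interest=$344.12
After 11 (month_end (apply 3% monthly interest)): balance=$1744.94 total_interest=$394.94

Answer: 1744.94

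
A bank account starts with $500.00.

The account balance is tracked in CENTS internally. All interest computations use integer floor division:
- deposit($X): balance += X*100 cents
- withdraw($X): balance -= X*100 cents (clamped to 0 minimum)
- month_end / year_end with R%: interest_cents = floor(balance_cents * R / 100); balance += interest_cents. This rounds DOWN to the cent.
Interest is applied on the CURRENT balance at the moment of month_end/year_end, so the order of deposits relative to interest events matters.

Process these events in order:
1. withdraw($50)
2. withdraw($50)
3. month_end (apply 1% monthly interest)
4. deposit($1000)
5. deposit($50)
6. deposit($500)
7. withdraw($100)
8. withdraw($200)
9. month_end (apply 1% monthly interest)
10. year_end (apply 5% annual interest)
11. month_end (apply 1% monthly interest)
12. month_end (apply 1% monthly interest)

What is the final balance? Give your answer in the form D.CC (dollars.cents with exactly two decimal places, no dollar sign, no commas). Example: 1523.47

Answer: 1789.31

Derivation:
After 1 (withdraw($50)): balance=$450.00 total_interest=$0.00
After 2 (withdraw($50)): balance=$400.00 total_interest=$0.00
After 3 (month_end (apply 1% monthly interest)): balance=$404.00 total_interest=$4.00
After 4 (deposit($1000)): balance=$1404.00 total_interest=$4.00
After 5 (deposit($50)): balance=$1454.00 total_interest=$4.00
After 6 (deposit($500)): balance=$1954.00 total_interest=$4.00
After 7 (withdraw($100)): balance=$1854.00 total_interest=$4.00
After 8 (withdraw($200)): balance=$1654.00 total_interest=$4.00
After 9 (month_end (apply 1% monthly interest)): balance=$1670.54 total_interest=$20.54
After 10 (year_end (apply 5% annual interest)): balance=$1754.06 total_interest=$104.06
After 11 (month_end (apply 1% monthly interest)): balance=$1771.60 total_interest=$121.60
After 12 (month_end (apply 1% monthly interest)): balance=$1789.31 total_interest=$139.31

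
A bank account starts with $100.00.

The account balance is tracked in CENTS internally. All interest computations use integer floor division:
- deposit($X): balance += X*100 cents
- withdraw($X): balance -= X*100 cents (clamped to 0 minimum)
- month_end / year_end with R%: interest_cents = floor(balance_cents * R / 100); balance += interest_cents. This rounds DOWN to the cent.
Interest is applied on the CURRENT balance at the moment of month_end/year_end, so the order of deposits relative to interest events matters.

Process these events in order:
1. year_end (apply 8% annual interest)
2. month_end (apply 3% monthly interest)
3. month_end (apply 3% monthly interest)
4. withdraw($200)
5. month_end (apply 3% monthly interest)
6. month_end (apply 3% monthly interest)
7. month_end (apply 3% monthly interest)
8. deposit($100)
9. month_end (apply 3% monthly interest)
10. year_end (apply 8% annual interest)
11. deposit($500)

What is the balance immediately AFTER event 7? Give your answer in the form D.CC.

After 1 (year_end (apply 8% annual interest)): balance=$108.00 total_interest=$8.00
After 2 (month_end (apply 3% monthly interest)): balance=$111.24 total_interest=$11.24
After 3 (month_end (apply 3% monthly interest)): balance=$114.57 total_interest=$14.57
After 4 (withdraw($200)): balance=$0.00 total_interest=$14.57
After 5 (month_end (apply 3% monthly interest)): balance=$0.00 total_interest=$14.57
After 6 (month_end (apply 3% monthly interest)): balance=$0.00 total_interest=$14.57
After 7 (month_end (apply 3% monthly interest)): balance=$0.00 total_interest=$14.57

Answer: 0.00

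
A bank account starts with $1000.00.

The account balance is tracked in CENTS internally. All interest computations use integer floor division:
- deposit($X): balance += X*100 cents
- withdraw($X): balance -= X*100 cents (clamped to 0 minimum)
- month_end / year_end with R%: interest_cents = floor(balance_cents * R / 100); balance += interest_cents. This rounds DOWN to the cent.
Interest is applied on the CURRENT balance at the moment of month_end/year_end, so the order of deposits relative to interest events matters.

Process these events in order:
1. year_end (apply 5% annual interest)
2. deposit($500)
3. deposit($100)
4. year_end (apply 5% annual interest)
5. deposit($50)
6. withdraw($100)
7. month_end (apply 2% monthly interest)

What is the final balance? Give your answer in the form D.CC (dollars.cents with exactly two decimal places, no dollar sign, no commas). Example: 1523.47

After 1 (year_end (apply 5% annual interest)): balance=$1050.00 total_interest=$50.00
After 2 (deposit($500)): balance=$1550.00 total_interest=$50.00
After 3 (deposit($100)): balance=$1650.00 total_interest=$50.00
After 4 (year_end (apply 5% annual interest)): balance=$1732.50 total_interest=$132.50
After 5 (deposit($50)): balance=$1782.50 total_interest=$132.50
After 6 (withdraw($100)): balance=$1682.50 total_interest=$132.50
After 7 (month_end (apply 2% monthly interest)): balance=$1716.15 total_interest=$166.15

Answer: 1716.15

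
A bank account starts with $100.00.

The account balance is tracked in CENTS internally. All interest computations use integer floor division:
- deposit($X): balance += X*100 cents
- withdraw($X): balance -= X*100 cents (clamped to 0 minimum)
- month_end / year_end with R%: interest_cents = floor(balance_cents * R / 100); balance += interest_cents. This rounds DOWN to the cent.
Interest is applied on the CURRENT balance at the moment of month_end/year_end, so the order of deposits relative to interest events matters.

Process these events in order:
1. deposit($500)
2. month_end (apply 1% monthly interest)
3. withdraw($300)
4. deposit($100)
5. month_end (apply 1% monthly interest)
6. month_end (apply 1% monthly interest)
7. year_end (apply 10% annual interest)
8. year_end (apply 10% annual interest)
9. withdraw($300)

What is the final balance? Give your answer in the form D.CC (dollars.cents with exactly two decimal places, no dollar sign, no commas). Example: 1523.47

Answer: 201.12

Derivation:
After 1 (deposit($500)): balance=$600.00 total_interest=$0.00
After 2 (month_end (apply 1% monthly interest)): balance=$606.00 total_interest=$6.00
After 3 (withdraw($300)): balance=$306.00 total_interest=$6.00
After 4 (deposit($100)): balance=$406.00 total_interest=$6.00
After 5 (month_end (apply 1% monthly interest)): balance=$410.06 total_interest=$10.06
After 6 (month_end (apply 1% monthly interest)): balance=$414.16 total_interest=$14.16
After 7 (year_end (apply 10% annual interest)): balance=$455.57 total_interest=$55.57
After 8 (year_end (apply 10% annual interest)): balance=$501.12 total_interest=$101.12
After 9 (withdraw($300)): balance=$201.12 total_interest=$101.12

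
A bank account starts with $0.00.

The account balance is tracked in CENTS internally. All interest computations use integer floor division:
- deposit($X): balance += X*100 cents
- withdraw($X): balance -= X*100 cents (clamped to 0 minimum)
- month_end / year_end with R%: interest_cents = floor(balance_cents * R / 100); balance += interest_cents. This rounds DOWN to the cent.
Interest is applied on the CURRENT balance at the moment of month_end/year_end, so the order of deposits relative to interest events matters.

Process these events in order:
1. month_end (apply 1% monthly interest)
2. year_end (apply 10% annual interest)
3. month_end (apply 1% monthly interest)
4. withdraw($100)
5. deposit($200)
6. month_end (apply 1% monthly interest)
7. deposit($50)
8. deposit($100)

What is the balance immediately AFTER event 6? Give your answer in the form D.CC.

After 1 (month_end (apply 1% monthly interest)): balance=$0.00 total_interest=$0.00
After 2 (year_end (apply 10% annual interest)): balance=$0.00 total_interest=$0.00
After 3 (month_end (apply 1% monthly interest)): balance=$0.00 total_interest=$0.00
After 4 (withdraw($100)): balance=$0.00 total_interest=$0.00
After 5 (deposit($200)): balance=$200.00 total_interest=$0.00
After 6 (month_end (apply 1% monthly interest)): balance=$202.00 total_interest=$2.00

Answer: 202.00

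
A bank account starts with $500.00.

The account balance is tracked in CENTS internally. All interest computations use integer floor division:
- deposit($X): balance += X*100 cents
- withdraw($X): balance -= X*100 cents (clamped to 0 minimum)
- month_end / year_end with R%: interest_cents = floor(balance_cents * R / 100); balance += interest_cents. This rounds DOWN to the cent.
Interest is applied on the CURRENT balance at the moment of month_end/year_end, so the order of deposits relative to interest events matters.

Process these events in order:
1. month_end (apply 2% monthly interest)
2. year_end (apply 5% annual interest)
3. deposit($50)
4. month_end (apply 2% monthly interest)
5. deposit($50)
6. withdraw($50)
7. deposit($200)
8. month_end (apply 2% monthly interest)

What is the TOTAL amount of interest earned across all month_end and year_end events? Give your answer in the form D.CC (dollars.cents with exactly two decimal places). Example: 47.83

Answer: 63.15

Derivation:
After 1 (month_end (apply 2% monthly interest)): balance=$510.00 total_interest=$10.00
After 2 (year_end (apply 5% annual interest)): balance=$535.50 total_interest=$35.50
After 3 (deposit($50)): balance=$585.50 total_interest=$35.50
After 4 (month_end (apply 2% monthly interest)): balance=$597.21 total_interest=$47.21
After 5 (deposit($50)): balance=$647.21 total_interest=$47.21
After 6 (withdraw($50)): balance=$597.21 total_interest=$47.21
After 7 (deposit($200)): balance=$797.21 total_interest=$47.21
After 8 (month_end (apply 2% monthly interest)): balance=$813.15 total_interest=$63.15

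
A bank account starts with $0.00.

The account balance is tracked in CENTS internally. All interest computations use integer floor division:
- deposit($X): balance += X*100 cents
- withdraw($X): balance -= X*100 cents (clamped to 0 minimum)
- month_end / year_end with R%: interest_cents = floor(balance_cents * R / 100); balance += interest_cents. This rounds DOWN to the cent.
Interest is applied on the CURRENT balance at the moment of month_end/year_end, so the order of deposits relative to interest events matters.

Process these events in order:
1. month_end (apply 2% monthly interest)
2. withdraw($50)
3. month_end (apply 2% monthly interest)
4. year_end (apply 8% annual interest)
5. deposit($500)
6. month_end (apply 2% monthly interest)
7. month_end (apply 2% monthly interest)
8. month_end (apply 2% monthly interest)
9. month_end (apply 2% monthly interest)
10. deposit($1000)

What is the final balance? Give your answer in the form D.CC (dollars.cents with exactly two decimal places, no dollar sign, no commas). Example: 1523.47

Answer: 1541.21

Derivation:
After 1 (month_end (apply 2% monthly interest)): balance=$0.00 total_interest=$0.00
After 2 (withdraw($50)): balance=$0.00 total_interest=$0.00
After 3 (month_end (apply 2% monthly interest)): balance=$0.00 total_interest=$0.00
After 4 (year_end (apply 8% annual interest)): balance=$0.00 total_interest=$0.00
After 5 (deposit($500)): balance=$500.00 total_interest=$0.00
After 6 (month_end (apply 2% monthly interest)): balance=$510.00 total_interest=$10.00
After 7 (month_end (apply 2% monthly interest)): balance=$520.20 total_interest=$20.20
After 8 (month_end (apply 2% monthly interest)): balance=$530.60 total_interest=$30.60
After 9 (month_end (apply 2% monthly interest)): balance=$541.21 total_interest=$41.21
After 10 (deposit($1000)): balance=$1541.21 total_interest=$41.21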